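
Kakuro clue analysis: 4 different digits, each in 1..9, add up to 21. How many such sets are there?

4 distinct digits from 1–9 sum between 10 and 30.

11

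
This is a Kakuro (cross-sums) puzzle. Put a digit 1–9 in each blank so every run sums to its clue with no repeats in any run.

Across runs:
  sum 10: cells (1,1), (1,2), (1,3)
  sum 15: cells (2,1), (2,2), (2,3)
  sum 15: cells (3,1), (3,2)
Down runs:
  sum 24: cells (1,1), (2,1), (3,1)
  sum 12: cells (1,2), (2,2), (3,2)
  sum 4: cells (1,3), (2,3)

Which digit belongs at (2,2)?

24 in 3 cells must be {7,8,9}; 4 in 2 cells must be {1,3}.
Only 7 fits (1,1) under both its across sum 10 and down sum 24.
Given what's placed, (1,3) must be 1 to fit the 10 across and 4 down.
(2,3) = 4 − 1 = 3 completes the 4 down.
(1,2) = 10 − 8 = 2 completes the 10 across.
(2,1) = 8: the only remaining digit allowed by both the 15 across and the 24 down.
(2,2) = 15 − 11 = 4 completes the 15 across.

4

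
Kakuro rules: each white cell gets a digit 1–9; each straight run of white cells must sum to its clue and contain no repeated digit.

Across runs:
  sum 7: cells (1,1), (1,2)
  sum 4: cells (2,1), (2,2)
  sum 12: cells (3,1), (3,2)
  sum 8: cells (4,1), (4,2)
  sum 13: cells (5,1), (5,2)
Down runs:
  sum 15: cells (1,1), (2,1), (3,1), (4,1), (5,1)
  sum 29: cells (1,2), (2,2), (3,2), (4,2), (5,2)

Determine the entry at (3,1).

5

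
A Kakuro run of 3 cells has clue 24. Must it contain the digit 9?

The only way to make 24 from 3 distinct digits is {7,8,9}, which contains 9.

Yes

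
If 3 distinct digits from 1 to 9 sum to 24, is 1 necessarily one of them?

No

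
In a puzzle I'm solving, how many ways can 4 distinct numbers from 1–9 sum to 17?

4 distinct digits from 1–9 sum between 10 and 30.

9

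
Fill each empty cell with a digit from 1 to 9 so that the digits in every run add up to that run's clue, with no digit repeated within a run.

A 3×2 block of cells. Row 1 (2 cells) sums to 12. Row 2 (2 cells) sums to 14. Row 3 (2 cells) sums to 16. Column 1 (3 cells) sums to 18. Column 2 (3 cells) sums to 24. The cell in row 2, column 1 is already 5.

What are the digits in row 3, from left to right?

16 in 2 cells must be {7,9}; 24 in 3 cells must be {7,8,9}.
(2,2) = 14 − 5 = 9 completes the 14 across.
Given what's placed, (3,2) must be 7 to fit the 16 across and 24 down.
(1,2) = 24 − 16 = 8 completes the 24 down.
(3,1) = 16 − 7 = 9 completes the 16 across.
(1,1) = 12 − 8 = 4 completes the 12 across.

9 7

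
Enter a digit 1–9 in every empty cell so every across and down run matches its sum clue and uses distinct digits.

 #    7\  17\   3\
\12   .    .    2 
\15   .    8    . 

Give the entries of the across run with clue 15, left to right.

6, 8, 1

17 in 2 cells must be {8,9}; 3 in 2 cells must be {1,2}.
R1C2 = 17 − 8 = 9 completes the 17 down.
R2C3 = 3 − 2 = 1 completes the 3 down.
R1C1 = 12 − 11 = 1 completes the 12 across.
R2C1 = 15 − 9 = 6 completes the 15 across.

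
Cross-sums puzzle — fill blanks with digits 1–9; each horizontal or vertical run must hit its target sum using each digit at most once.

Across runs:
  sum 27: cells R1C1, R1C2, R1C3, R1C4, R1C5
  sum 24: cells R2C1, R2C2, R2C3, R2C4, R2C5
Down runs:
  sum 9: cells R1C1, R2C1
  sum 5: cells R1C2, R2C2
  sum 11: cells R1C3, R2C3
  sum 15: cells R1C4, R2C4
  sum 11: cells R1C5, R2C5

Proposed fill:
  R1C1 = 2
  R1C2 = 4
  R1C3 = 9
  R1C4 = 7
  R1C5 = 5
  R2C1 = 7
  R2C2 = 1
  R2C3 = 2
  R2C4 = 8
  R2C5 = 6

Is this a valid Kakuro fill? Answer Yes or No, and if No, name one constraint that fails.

Yes

Across: 2+4+9+7+5=27; 7+1+2+8+6=24. Down: 2+7=9; 4+1=5; 9+2=11; 7+8=15; 5+6=11. No digit repeats within any run.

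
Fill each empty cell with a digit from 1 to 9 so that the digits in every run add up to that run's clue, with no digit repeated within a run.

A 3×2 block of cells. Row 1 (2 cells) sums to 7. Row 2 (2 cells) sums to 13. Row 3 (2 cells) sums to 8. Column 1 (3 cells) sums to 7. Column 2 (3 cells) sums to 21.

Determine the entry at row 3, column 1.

7 in 3 cells must be {1,2,4}.
The 13 across and the 7 down share only 4, so (2,1) = 4.
(2,2) = 13 − 4 = 9 completes the 13 across.
Nothing is forced directly, so branch on (1,1), whose candidates are 1 or 2. If (1,1) = 1: then (1,2) would have to be in {6} for the 7 across but in {4,5,7,8} for the 21 down — contradiction. So (1,1) = 2.
(1,2) = 7 − 2 = 5 completes the 7 across.
(3,1) = 7 − 6 = 1 completes the 7 down.
(3,2) = 8 − 1 = 7 completes the 8 across.

1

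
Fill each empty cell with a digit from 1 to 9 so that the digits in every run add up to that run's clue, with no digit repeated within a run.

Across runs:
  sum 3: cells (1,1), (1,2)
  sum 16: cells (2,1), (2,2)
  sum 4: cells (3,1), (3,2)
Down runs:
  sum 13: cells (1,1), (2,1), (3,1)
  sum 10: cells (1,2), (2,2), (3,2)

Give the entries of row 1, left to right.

1, 2

3 in 2 cells must be {1,2}; 16 in 2 cells must be {7,9}; 4 in 2 cells must be {1,3}.
The 16 across and the 10 down share only 7, so (2,2) = 7.
Given what's placed, (3,2) must be 1 to fit the 4 across and 10 down.
(1,2) = 10 − 8 = 2 completes the 10 down.
(2,1) = 16 − 7 = 9 completes the 16 across.
(3,1) = 4 − 1 = 3 completes the 4 across.
(1,1) = 3 − 2 = 1 completes the 3 across.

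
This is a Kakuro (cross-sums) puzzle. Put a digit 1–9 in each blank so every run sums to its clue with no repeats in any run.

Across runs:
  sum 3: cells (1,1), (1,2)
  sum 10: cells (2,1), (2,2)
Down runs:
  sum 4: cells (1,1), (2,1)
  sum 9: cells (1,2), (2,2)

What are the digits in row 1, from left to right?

3 in 2 cells must be {1,2}; 4 in 2 cells must be {1,3}.
The 3 across and the 4 down share only 1, so (1,1) = 1.
(1,2) = 3 − 1 = 2 completes the 3 across.
(2,1) = 4 − 1 = 3 completes the 4 down.
(2,2) = 10 − 3 = 7 completes the 10 across.

1, 2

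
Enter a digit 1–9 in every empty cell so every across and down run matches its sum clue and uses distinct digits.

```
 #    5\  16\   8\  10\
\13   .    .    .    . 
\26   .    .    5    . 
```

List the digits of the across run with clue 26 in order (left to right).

4 9 5 8

16 in 2 cells must be {7,9}.
R1C2 = 7: only digit in both the 13-across and 16-down candidate sets.
R1C3 = 8 − 5 = 3 completes the 8 down.
R2C1 = 4: the only remaining digit allowed by both the 26 across and the 5 down.
R2C2 = 16 − 7 = 9 completes the 16 down.
R2C4 = 26 − 18 = 8 completes the 26 across.
R1C1 = 5 − 4 = 1 completes the 5 down.
R1C4 = 13 − 11 = 2 completes the 13 across.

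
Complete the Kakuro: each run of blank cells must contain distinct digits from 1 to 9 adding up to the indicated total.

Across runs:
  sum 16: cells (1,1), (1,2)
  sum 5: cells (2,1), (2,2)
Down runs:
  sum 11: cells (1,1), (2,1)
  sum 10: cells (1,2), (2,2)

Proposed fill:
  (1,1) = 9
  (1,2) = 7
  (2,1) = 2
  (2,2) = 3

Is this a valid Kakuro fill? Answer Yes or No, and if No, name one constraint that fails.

Across: 9+7=16; 2+3=5. Down: 9+2=11; 7+3=10. No digit repeats within any run.

Yes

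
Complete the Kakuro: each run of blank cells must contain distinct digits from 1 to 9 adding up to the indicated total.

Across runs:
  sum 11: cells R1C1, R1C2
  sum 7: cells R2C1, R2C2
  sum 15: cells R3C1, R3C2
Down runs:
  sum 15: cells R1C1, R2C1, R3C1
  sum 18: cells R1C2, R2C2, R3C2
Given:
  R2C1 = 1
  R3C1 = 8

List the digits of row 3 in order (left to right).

8, 7

R1C1 = 15 − 9 = 6 completes the 15 down.
R1C2 = 11 − 6 = 5 completes the 11 across.
R2C2 = 7 − 1 = 6 completes the 7 across.
R3C2 = 15 − 8 = 7 completes the 15 across.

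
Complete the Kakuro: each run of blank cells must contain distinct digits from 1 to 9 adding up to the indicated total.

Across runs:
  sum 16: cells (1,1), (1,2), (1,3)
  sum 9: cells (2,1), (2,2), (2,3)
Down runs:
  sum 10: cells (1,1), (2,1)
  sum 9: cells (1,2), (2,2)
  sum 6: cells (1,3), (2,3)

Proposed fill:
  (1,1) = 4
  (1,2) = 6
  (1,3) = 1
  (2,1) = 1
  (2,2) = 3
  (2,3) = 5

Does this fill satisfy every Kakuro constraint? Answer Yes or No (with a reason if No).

No — the across run (1,1)–(1,3) sums to 11, not 16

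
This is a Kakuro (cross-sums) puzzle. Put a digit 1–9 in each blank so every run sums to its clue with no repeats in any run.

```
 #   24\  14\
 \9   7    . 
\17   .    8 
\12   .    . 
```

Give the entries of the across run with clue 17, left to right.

9 8

17 in 2 cells must be {8,9}; 24 in 3 cells must be {7,8,9}.
R1C2 = 9 − 7 = 2 completes the 9 across.
R2C1 = 17 − 8 = 9 completes the 17 across.
R3C1 = 24 − 16 = 8 completes the 24 down.
R3C2 = 12 − 8 = 4 completes the 12 across.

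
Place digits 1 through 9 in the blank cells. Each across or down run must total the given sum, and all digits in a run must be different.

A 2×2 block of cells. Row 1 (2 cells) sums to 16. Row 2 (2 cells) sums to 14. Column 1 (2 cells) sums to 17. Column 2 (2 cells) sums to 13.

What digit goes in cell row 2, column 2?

6

16 in 2 cells must be {7,9}; 17 in 2 cells must be {8,9}.
The 16 across and the 17 down share only 9, so (1,1) = 9.
(1,2) = 16 − 9 = 7 completes the 16 across.
(2,1) = 17 − 9 = 8 completes the 17 down.
(2,2) = 14 − 8 = 6 completes the 14 across.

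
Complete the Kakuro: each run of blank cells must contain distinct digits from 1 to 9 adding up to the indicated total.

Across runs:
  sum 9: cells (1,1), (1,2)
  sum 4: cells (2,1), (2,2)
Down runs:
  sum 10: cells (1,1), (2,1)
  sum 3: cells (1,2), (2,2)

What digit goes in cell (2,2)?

1

4 in 2 cells must be {1,3}; 3 in 2 cells must be {1,2}.
The 4 across and the 3 down share only 1, so (2,2) = 1.
(1,2) = 3 − 1 = 2 completes the 3 down.
(2,1) = 4 − 1 = 3 completes the 4 across.
(1,1) = 9 − 2 = 7 completes the 9 across.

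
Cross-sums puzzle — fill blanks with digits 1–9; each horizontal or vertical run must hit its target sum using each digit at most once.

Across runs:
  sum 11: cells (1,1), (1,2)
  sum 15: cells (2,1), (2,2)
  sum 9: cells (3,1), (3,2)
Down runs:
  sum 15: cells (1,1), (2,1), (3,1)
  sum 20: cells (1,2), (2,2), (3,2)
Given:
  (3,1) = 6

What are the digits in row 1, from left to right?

2 9

(3,2) = 9 − 6 = 3 completes the 9 across.
No cell is forced outright now. (1,2) can only be 8 or 9 (the digits allowed by both its 11 across and its 20 down). If (1,2) = 8: then (1,1) would have to be in {3} for the 11 across but in {1,2,4,5,7,8} for the 15 down — contradiction. So (1,2) = 9.
(1,1) = 11 − 9 = 2 completes the 11 across.
(2,1) = 15 − 8 = 7 completes the 15 down.
(2,2) = 15 − 7 = 8 completes the 15 across.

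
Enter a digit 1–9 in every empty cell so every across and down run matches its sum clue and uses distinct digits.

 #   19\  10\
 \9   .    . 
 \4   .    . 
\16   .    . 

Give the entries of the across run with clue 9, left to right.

4 in 2 cells must be {1,3}; 16 in 2 cells must be {7,9}.
The 4 across and the 19 down share only 3, so R2C1 = 3.
R2C2 = 4 − 3 = 1 completes the 4 across.
Given what's placed, R3C2 must be 7 to fit the 16 across and 10 down.
R1C1 = 7: the only remaining digit allowed by both the 9 across and the 19 down.
R1C2 = 9 − 7 = 2 completes the 9 across.
R3C1 = 16 − 7 = 9 completes the 16 across.

7, 2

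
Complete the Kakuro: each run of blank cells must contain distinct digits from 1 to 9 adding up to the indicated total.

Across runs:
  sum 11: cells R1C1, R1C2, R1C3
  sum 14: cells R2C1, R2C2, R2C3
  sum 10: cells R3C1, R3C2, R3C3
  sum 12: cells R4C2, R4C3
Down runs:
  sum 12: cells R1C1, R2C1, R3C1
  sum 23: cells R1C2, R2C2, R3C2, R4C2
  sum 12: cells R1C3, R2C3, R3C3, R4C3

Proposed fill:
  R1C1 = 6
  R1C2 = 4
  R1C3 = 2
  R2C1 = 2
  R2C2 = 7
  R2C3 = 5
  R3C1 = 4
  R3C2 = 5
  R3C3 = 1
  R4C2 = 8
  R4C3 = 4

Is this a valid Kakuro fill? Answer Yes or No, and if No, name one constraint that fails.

No — the across run R1C1–R1C3 sums to 12, not 11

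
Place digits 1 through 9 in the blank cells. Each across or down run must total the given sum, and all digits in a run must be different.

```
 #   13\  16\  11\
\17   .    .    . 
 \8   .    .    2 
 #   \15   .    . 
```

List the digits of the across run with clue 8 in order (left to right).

R2C1 = 5: the only remaining digit allowed by both the 8 across and the 13 down.
R2C2 = 8 − 7 = 1 completes the 8 across.
R1C1 = 13 − 5 = 8 completes the 13 down.
Nothing is forced directly, so branch on R1C2, whose candidates are 6 or 7. If R1C2 = 7: then R1C3 would have to be in {2} for the 17 across but in {1,3,4,5,6,8} for the 11 down — contradiction. So R1C2 = 6.
R1C3 = 17 − 14 = 3 completes the 17 across.
R3C2 = 16 − 7 = 9 completes the 16 down.
R3C3 = 15 − 9 = 6 completes the 15 across.

5 1 2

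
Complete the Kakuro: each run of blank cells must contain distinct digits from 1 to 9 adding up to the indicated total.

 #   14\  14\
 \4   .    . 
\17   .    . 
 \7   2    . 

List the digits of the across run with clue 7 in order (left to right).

2 5

4 in 2 cells must be {1,3}; 17 in 2 cells must be {8,9}.
Given what's placed, R1C1 must be 3 to fit the 4 across and 14 down.
R1C2 = 4 − 3 = 1 completes the 4 across.
R2C1 = 14 − 5 = 9 completes the 14 down.
R2C2 = 17 − 9 = 8 completes the 17 across.
R3C2 = 7 − 2 = 5 completes the 7 across.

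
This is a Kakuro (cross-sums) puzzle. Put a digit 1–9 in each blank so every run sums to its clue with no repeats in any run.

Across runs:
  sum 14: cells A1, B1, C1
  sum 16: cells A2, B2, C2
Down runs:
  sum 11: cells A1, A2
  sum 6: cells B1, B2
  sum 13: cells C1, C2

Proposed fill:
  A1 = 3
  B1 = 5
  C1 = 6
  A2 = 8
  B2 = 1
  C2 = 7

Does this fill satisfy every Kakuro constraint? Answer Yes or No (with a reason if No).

Yes

Across: 3+5+6=14; 8+1+7=16. Down: 3+8=11; 5+1=6; 6+7=13. No digit repeats within any run.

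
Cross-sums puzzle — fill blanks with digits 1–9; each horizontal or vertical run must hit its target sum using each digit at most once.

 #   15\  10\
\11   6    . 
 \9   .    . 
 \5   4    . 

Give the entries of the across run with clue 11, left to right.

6, 5

R1C2 = 11 − 6 = 5 completes the 11 across.
R2C1 = 15 − 10 = 5 completes the 15 down.
R2C2 = 9 − 5 = 4 completes the 9 across.
R3C2 = 5 − 4 = 1 completes the 5 across.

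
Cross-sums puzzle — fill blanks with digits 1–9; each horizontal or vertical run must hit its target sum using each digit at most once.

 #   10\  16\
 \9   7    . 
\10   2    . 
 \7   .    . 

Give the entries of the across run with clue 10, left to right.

2, 8

R1C2 = 9 − 7 = 2 completes the 9 across.
R2C2 = 10 − 2 = 8 completes the 10 across.
R3C1 = 10 − 9 = 1 completes the 10 down.
R3C2 = 7 − 1 = 6 completes the 7 across.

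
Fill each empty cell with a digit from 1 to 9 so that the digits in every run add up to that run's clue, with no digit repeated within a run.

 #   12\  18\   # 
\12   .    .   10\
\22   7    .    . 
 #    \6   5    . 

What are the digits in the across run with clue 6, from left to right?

R1C1 = 12 − 7 = 5 completes the 12 down.
R1C2 = 12 − 5 = 7 completes the 12 across.
R2C2 = 18 − 12 = 6 completes the 18 down.
R2C3 = 22 − 13 = 9 completes the 22 across.
R3C3 = 6 − 5 = 1 completes the 6 across.

5, 1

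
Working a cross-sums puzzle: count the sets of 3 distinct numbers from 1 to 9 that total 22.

3 distinct digits from 1–9 sum between 6 and 24.
Enumerating: {5,8,9}, {6,7,9}.

2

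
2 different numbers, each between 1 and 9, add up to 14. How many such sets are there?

2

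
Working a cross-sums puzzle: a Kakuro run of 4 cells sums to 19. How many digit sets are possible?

11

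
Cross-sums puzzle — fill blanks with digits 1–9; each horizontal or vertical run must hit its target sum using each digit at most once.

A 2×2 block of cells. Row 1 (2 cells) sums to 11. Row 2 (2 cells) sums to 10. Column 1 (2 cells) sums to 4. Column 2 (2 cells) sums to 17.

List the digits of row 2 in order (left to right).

1, 9

4 in 2 cells must be {1,3}; 17 in 2 cells must be {8,9}.
The 11 across and the 4 down share only 3, so (1,1) = 3.
(1,2) = 11 − 3 = 8 completes the 11 across.
(2,1) = 4 − 3 = 1 completes the 4 down.
(2,2) = 10 − 1 = 9 completes the 10 across.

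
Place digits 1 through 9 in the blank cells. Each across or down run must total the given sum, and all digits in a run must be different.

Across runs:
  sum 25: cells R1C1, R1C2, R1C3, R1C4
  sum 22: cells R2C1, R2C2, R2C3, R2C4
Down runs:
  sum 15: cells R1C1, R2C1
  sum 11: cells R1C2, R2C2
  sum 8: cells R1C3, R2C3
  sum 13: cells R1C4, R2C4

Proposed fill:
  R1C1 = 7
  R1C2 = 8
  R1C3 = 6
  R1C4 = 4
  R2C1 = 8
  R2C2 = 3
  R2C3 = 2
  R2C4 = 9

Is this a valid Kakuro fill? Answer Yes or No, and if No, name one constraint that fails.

Across: 7+8+6+4=25; 8+3+2+9=22. Down: 7+8=15; 8+3=11; 6+2=8; 4+9=13. No digit repeats within any run.

Yes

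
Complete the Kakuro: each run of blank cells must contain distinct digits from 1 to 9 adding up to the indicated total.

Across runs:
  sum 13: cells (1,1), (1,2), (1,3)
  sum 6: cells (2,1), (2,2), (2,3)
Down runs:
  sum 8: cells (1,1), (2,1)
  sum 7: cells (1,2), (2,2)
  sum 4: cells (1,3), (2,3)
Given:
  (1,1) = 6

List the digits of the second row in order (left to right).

2 3 1

6 in 3 cells must be {1,2,3}; 4 in 2 cells must be {1,3}.
(1,3) = 3: the only remaining digit allowed by both the 13 across and the 4 down.
(2,1) = 8 − 6 = 2 completes the 8 down.
(2,3) = 4 − 3 = 1 completes the 4 down.
(1,2) = 13 − 9 = 4 completes the 13 across.
(2,2) = 6 − 3 = 3 completes the 6 across.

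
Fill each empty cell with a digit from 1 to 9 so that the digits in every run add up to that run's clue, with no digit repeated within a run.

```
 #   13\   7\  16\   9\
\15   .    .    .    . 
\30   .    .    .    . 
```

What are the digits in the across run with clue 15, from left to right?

30 in 4 cells must be {6,7,8,9}; 16 in 2 cells must be {7,9}.
Only 6 fits R2C2 under both its across sum 30 and down sum 7.
R1C2 = 7 − 6 = 1 completes the 7 down.
Nothing is forced directly, so branch on R1C3, whose candidates are 7 or 9. If R1C3 = 9: then R1C1 would have to be in {2,3} for the 15 across but in {4,5,6,7,8,9} for the 13 down — contradiction. So R1C3 = 7.
R2C3 = 16 − 7 = 9 completes the 16 down.
No cell is forced outright now. R2C1 can only be 7 or 8 (the digits allowed by both its 30 across and its 13 down). If R2C1 = 7: then R1C1 would have to be in {2,3,4,5} for the 15 across but in {6} for the 13 down — contradiction. So R2C1 = 8.
R1C1 = 13 − 8 = 5 completes the 13 down.
R1C4 = 15 − 13 = 2 completes the 15 across.

5 1 7 2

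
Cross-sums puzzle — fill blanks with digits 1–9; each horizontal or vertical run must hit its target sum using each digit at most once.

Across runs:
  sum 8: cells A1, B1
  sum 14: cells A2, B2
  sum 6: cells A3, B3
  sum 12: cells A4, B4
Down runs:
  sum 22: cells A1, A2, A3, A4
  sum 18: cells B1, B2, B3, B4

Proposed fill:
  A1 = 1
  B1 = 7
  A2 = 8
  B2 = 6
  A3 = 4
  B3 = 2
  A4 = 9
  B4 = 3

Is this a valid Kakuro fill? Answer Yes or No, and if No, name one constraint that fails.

Across: 1+7=8; 8+6=14; 4+2=6; 9+3=12. Down: 1+8+4+9=22; 7+6+2+3=18. No digit repeats within any run.

Yes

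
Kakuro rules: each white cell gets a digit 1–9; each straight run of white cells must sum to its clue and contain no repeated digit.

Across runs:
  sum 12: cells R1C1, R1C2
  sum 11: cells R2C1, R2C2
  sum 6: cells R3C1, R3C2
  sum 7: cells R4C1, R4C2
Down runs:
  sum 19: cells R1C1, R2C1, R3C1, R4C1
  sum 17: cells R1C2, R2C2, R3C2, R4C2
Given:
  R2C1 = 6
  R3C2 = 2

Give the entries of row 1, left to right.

R2C2 = 11 − 6 = 5 completes the 11 across.
R3C1 = 6 − 2 = 4 completes the 6 across.
No cell is forced outright now. R1C1 can only be 7 or 8 (the digits allowed by both its 12 across and its 19 down). If R1C1 = 7: then R1C2 would have to be in {5} for the 12 across but in {1,3,4,6,7,9} for the 17 down — contradiction. So R1C1 = 8.
R1C2 = 12 − 8 = 4 completes the 12 across.
R4C1 = 19 − 18 = 1 completes the 19 down.
R4C2 = 7 − 1 = 6 completes the 7 across.

8 4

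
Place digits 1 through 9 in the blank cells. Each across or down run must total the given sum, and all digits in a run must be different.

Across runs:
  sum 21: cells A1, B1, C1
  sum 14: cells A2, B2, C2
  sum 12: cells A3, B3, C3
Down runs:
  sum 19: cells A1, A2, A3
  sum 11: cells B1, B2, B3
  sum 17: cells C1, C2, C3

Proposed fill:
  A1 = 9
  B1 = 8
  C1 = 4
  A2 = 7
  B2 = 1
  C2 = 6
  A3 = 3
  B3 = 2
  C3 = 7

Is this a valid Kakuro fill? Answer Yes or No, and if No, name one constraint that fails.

Yes

Across: 9+8+4=21; 7+1+6=14; 3+2+7=12. Down: 9+7+3=19; 8+1+2=11; 4+6+7=17. No digit repeats within any run.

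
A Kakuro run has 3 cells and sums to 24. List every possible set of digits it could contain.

{7,8,9}

3 distinct digits from 1–9 sum between 6 and 24.
Only one set works: {7,8,9}.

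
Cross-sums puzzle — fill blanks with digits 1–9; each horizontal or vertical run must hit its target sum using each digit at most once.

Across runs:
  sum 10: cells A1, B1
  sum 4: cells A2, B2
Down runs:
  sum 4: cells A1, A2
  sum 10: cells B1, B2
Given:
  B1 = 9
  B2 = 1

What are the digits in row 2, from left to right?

3, 1

4 in 2 cells must be {1,3}.
A1 = 10 − 9 = 1 completes the 10 across.
A2 = 4 − 1 = 3 completes the 4 across.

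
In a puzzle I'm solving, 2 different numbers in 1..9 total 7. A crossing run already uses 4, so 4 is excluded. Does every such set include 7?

No

Counterexample: {1,6} sums to 7 under that restriction without using 7.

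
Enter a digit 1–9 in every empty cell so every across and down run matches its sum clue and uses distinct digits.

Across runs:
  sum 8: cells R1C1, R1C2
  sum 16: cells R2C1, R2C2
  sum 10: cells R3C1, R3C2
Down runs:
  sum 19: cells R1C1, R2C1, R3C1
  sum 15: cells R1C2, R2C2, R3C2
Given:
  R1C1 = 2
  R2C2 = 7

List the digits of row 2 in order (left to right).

9 7

16 in 2 cells must be {7,9}.
R1C2 = 8 − 2 = 6 completes the 8 across.
R2C1 = 16 − 7 = 9 completes the 16 across.
R3C1 = 19 − 11 = 8 completes the 19 down.
R3C2 = 10 − 8 = 2 completes the 10 across.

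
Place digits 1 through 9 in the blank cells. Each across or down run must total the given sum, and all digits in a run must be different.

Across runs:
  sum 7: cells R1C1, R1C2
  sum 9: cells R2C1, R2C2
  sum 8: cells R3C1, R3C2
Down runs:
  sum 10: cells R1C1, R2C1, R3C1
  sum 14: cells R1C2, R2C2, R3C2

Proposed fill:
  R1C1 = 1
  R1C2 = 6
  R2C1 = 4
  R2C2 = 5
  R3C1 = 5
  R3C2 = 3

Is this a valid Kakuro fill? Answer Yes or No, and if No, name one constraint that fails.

Across: 1+6=7; 4+5=9; 5+3=8. Down: 1+4+5=10; 6+5+3=14. No digit repeats within any run.

Yes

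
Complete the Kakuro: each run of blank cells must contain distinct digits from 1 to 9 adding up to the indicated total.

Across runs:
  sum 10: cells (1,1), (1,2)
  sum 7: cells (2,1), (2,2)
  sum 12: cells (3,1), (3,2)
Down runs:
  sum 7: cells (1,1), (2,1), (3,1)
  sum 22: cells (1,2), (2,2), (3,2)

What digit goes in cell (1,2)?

7 in 3 cells must be {1,2,4}.
The 12 across and the 7 down share only 4, so (3,1) = 4.
(3,2) = 12 − 4 = 8 completes the 12 across.
Given what's placed, (1,2) must be 9 to fit the 10 across and 22 down.
(2,2) = 22 − 17 = 5 completes the 22 down.
(1,1) = 10 − 9 = 1 completes the 10 across.
(2,1) = 7 − 5 = 2 completes the 7 across.

9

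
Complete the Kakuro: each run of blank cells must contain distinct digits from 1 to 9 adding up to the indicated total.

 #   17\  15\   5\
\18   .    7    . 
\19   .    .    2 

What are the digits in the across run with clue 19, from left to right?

17 in 2 cells must be {8,9}.
R1C3 = 5 − 2 = 3 completes the 5 down.
R2C2 = 15 − 7 = 8 completes the 15 down.
R1C1 = 18 − 10 = 8 completes the 18 across.
R2C1 = 19 − 10 = 9 completes the 19 across.

9 8 2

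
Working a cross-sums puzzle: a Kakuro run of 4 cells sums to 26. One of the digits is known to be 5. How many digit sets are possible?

2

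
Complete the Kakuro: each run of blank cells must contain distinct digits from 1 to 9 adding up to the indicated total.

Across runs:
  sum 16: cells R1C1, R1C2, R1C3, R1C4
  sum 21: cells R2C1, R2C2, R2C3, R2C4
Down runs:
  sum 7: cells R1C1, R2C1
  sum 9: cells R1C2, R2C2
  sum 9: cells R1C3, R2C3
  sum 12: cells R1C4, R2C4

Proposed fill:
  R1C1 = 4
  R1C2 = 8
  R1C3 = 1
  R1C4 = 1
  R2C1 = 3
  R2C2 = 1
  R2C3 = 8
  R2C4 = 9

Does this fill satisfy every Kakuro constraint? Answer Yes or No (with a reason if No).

No — the down run R1C4–R2C4 sums to 10, not 12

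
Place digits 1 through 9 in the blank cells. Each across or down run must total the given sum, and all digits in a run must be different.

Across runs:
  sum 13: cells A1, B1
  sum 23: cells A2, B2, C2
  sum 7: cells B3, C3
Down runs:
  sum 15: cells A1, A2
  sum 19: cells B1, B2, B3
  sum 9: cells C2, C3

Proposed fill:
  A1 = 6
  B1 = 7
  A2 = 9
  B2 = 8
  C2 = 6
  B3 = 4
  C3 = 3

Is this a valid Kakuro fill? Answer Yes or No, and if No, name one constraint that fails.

Yes

Across: 6+7=13; 9+8+6=23; 4+3=7. Down: 6+9=15; 7+8+4=19; 6+3=9. No digit repeats within any run.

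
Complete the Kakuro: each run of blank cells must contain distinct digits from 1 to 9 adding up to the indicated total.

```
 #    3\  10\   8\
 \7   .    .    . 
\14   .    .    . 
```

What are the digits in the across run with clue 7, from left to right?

7 in 3 cells must be {1,2,4}; 3 in 2 cells must be {1,2}.
Nothing is forced directly, so branch on R1C1, whose candidates are 1 or 2. If R1C1 = 1: that forces R1C3 = 2, R2C1 = 2, after which R2C3 would have to be in {3,4,5,7,8,9} for the 14 across but in {6} for the 8 down — contradiction. So R1C1 = 2.
Given what's placed, R1C3 must be 1 to fit the 7 across and 8 down.
R2C1 = 3 − 2 = 1 completes the 3 down.
R2C3 = 8 − 1 = 7 completes the 8 down.
R1C2 = 7 − 3 = 4 completes the 7 across.
R2C2 = 14 − 8 = 6 completes the 14 across.

2 4 1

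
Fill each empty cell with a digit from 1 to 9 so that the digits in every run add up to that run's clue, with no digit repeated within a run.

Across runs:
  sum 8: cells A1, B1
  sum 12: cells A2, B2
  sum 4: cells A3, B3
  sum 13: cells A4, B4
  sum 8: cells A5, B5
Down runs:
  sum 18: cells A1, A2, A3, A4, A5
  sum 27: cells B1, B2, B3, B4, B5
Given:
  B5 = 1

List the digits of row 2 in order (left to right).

4 in 2 cells must be {1,3}.
B3 = 3: the only remaining digit allowed by both the 4 across and the 27 down.
A5 = 8 − 1 = 7 completes the 8 across.
B1 = 6: the only remaining digit allowed by both the 8 across and the 27 down.
A3 = 4 − 3 = 1 completes the 4 across.
A4 = 5: the only remaining digit allowed by both the 13 across and the 18 down.
B4 = 13 − 5 = 8 completes the 13 across.
A1 = 8 − 6 = 2 completes the 8 across.
A2 = 18 − 15 = 3 completes the 18 down.
B2 = 12 − 3 = 9 completes the 12 across.

3, 9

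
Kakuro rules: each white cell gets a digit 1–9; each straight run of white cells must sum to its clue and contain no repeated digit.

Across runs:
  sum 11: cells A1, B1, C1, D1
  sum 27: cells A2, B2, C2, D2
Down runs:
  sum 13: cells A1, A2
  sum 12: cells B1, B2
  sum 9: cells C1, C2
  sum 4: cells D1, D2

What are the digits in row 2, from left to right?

11 in 4 cells must be {1,2,3,5}; 4 in 2 cells must be {1,3}.
Only 5 fits A1 under both its across sum 11 and down sum 13.
Given what's placed, B1 must be 3 to fit the 11 across and 12 down.
D1 = 1: the only remaining digit allowed by both the 11 across and the 4 down.
A2 = 13 − 5 = 8 completes the 13 down.
B2 = 12 − 3 = 9 completes the 12 down.
D2 = 4 − 1 = 3 completes the 4 down.
C1 = 11 − 9 = 2 completes the 11 across.
C2 = 27 − 20 = 7 completes the 27 across.

8, 9, 7, 3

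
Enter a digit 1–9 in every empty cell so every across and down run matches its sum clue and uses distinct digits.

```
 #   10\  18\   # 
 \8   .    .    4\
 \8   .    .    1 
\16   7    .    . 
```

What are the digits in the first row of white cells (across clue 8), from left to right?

1, 7

4 in 2 cells must be {1,3}.
Given what's placed, R2C1 must be 2 to fit the 8 across and 10 down.
R2C2 = 8 − 3 = 5 completes the 8 across.
R3C3 = 4 − 1 = 3 completes the 4 down.
R1C1 = 10 − 9 = 1 completes the 10 down.
R1C2 = 8 − 1 = 7 completes the 8 across.
R3C2 = 16 − 10 = 6 completes the 16 across.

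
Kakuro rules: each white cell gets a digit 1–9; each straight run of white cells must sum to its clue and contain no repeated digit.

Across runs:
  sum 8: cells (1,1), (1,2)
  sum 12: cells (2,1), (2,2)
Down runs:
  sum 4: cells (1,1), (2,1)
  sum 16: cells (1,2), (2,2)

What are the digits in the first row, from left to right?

4 in 2 cells must be {1,3}; 16 in 2 cells must be {7,9}.
The 8 across and the 16 down share only 7, so (1,2) = 7.
The 12 across and the 4 down share only 3, so (2,1) = 3.
(2,2) = 12 − 3 = 9 completes the 12 across.
(1,1) = 8 − 7 = 1 completes the 8 across.

1, 7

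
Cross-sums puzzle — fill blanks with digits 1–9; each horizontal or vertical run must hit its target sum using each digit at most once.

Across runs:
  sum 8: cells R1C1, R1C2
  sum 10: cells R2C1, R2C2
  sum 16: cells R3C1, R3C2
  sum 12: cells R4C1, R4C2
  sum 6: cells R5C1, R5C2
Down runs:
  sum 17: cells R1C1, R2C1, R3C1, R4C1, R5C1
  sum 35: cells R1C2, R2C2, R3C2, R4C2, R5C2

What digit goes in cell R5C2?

16 in 2 cells must be {7,9}; 35 in 5 cells must be {5,6,7,8,9}.
Only 7 fits R3C1 under both its across sum 16 and down sum 17.
R3C2 = 16 − 7 = 9 completes the 16 across.
Given what's placed, R5C2 must be 5 to fit the 6 across and 35 down.

5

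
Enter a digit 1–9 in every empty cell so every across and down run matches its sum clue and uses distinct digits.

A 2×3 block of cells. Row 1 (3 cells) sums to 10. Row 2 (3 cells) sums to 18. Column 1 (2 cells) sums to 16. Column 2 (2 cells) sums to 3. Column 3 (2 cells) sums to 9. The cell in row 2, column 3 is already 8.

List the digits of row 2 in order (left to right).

16 in 2 cells must be {7,9}; 3 in 2 cells must be {1,2}.
(1,1) = 7: only digit in both the 10-across and 16-down candidate sets.
(1,3) = 9 − 8 = 1 completes the 9 down.
(2,1) = 16 − 7 = 9 completes the 16 down.
(2,2) = 18 − 17 = 1 completes the 18 across.
(1,2) = 10 − 8 = 2 completes the 10 across.

9 1 8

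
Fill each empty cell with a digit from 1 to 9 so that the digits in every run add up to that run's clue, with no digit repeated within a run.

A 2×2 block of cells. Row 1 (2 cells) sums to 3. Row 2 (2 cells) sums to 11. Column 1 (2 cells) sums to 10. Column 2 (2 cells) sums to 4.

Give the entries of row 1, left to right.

3 in 2 cells must be {1,2}; 4 in 2 cells must be {1,3}.
The 3 across and the 4 down share only 1, so (1,2) = 1.
(2,2) = 4 − 1 = 3 completes the 4 down.
(1,1) = 3 − 1 = 2 completes the 3 across.
(2,1) = 11 − 3 = 8 completes the 11 across.

2 1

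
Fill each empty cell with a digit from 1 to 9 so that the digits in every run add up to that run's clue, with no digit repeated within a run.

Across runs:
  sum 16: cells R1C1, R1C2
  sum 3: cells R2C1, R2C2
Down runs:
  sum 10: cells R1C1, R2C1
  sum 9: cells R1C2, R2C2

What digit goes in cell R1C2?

16 in 2 cells must be {7,9}; 3 in 2 cells must be {1,2}.
The 16 across and the 9 down share only 7, so R1C2 = 7.
R2C2 = 9 − 7 = 2 completes the 9 down.
R1C1 = 16 − 7 = 9 completes the 16 across.
R2C1 = 3 − 2 = 1 completes the 3 across.

7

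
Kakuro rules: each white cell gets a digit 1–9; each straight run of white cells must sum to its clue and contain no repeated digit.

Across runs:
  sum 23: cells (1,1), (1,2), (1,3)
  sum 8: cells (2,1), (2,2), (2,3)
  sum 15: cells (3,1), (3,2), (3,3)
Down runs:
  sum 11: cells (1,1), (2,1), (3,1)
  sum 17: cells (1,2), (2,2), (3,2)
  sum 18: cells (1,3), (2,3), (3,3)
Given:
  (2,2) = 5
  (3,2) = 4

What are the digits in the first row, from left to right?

6 8 9

23 in 3 cells must be {6,8,9}.
(1,2) = 17 − 9 = 8 completes the 17 down.
(1,1) = 6: the only remaining digit allowed by both the 23 across and the 11 down.
(1,3) = 23 − 14 = 9 completes the 23 across.
No cell is forced outright now. (3,1) can only be 2 or 3 (the digits allowed by both its 15 across and its 11 down). If (3,1) = 2: then (2,1) would have to be in {1,2} for the 8 across but in {3} for the 11 down — contradiction. So (3,1) = 3.
(2,1) = 11 − 9 = 2 completes the 11 down.
(2,3) = 8 − 7 = 1 completes the 8 across.
(3,3) = 15 − 7 = 8 completes the 15 across.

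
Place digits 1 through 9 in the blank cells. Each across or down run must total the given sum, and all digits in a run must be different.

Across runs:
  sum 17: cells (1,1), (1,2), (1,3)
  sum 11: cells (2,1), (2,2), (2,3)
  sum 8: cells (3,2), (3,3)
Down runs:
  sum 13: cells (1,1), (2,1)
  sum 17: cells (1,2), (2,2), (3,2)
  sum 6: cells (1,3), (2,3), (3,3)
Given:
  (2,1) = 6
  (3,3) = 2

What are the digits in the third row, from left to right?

6, 2

6 in 3 cells must be {1,2,3}.
(1,1) = 13 − 6 = 7 completes the 13 down.
Given what's placed, (1,3) must be 1 to fit the 17 across and 6 down.
(2,3) = 6 − 3 = 3 completes the 6 down.
(3,2) = 8 − 2 = 6 completes the 8 across.
(1,2) = 17 − 8 = 9 completes the 17 across.
(2,2) = 11 − 9 = 2 completes the 11 across.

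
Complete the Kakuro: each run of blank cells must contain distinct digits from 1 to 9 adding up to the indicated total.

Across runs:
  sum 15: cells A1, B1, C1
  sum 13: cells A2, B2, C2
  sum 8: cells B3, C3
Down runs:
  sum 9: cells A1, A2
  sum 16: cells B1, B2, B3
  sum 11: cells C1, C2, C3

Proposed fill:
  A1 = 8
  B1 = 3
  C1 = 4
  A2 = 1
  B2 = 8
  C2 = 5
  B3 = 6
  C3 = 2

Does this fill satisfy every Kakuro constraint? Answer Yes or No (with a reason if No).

No — the down run B1–B3 sums to 17, not 16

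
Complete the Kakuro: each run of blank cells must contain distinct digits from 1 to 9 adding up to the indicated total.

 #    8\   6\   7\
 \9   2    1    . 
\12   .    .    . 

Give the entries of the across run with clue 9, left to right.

2, 1, 6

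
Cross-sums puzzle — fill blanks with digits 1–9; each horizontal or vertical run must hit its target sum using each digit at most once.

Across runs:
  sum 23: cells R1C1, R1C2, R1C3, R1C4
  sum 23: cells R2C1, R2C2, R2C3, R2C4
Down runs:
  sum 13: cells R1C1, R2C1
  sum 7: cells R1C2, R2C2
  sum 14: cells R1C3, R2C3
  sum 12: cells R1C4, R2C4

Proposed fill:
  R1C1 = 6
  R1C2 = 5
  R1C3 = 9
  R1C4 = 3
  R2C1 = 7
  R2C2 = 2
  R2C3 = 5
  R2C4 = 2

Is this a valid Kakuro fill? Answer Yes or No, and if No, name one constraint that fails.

No — the across run R2C1–R2C4 sums to 16, not 23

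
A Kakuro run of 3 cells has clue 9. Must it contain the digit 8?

No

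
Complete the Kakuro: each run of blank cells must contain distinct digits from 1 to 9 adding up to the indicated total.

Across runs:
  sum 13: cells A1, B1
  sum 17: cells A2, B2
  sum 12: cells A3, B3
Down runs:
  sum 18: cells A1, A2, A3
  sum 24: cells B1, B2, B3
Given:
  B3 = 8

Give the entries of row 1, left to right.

6 7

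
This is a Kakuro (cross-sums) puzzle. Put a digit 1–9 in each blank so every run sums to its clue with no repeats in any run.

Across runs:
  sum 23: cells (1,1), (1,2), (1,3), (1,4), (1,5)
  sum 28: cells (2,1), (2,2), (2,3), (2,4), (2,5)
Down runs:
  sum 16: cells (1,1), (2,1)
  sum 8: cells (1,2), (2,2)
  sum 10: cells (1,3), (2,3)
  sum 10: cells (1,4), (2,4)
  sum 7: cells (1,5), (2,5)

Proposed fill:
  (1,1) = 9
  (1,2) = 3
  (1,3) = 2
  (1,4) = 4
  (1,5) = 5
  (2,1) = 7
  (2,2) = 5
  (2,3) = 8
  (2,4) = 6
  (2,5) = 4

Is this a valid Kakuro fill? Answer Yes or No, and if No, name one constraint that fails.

No — the across run (2,1)–(2,5) sums to 30, not 28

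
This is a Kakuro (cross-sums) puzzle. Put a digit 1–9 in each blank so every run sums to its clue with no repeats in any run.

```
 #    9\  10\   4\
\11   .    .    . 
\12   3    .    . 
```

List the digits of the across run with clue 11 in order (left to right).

6 2 3

4 in 2 cells must be {1,3}.
R1C1 = 9 − 3 = 6 completes the 9 down.
Given what's placed, R2C3 must be 1 to fit the 12 across and 4 down.
R1C3 = 4 − 1 = 3 completes the 4 down.
R2C2 = 12 − 4 = 8 completes the 12 across.
R1C2 = 11 − 9 = 2 completes the 11 across.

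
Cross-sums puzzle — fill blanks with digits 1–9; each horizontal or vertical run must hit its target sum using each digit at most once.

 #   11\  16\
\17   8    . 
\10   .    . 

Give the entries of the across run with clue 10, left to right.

3, 7

17 in 2 cells must be {8,9}; 16 in 2 cells must be {7,9}.
R1C2 = 17 − 8 = 9 completes the 17 across.
R2C1 = 11 − 8 = 3 completes the 11 down.
R2C2 = 10 − 3 = 7 completes the 10 across.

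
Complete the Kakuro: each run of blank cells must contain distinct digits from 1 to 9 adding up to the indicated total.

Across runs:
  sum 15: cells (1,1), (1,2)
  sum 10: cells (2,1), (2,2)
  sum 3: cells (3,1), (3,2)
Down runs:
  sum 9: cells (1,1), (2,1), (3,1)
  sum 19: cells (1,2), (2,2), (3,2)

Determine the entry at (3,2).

3 in 2 cells must be {1,2}.
The 15 across and the 9 down share only 6, so (1,1) = 6.
(1,2) = 15 − 6 = 9 completes the 15 across.
Given what's placed, (3,2) must be 2 to fit the 3 across and 19 down.
(2,2) = 19 − 11 = 8 completes the 19 down.
(3,1) = 3 − 2 = 1 completes the 3 across.
(2,1) = 10 − 8 = 2 completes the 10 across.

2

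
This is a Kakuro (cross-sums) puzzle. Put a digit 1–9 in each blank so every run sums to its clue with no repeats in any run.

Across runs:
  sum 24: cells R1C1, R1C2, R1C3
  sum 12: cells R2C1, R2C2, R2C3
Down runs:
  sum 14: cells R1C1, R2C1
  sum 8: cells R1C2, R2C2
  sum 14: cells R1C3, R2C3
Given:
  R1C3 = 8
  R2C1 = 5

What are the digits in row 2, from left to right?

24 in 3 cells must be {7,8,9}.
R1C1 = 14 − 5 = 9 completes the 14 down.
R1C2 = 24 − 17 = 7 completes the 24 across.
R2C2 = 8 − 7 = 1 completes the 8 down.
R2C3 = 12 − 6 = 6 completes the 12 across.

5 1 6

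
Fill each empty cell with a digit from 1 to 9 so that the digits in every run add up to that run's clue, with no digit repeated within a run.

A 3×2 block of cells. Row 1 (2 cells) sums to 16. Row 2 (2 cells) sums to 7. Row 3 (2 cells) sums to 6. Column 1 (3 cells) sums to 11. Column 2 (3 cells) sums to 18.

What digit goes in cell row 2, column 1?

16 in 2 cells must be {7,9}.
The 16 across and the 11 down share only 7, so (1,1) = 7.
(1,2) = 16 − 7 = 9 completes the 16 across.
Given what's placed, (3,1) must be 1 to fit the 6 across and 11 down.
(3,2) = 6 − 1 = 5 completes the 6 across.
(2,1) = 11 − 8 = 3 completes the 11 down.
(2,2) = 7 − 3 = 4 completes the 7 across.

3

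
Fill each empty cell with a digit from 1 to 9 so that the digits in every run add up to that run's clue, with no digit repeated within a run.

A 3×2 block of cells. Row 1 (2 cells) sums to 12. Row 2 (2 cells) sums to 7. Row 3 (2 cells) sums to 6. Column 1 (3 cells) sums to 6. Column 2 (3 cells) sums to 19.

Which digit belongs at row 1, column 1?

3

6 in 3 cells must be {1,2,3}.
The 12 across and the 6 down share only 3, so (1,1) = 3.
(1,2) = 12 − 3 = 9 completes the 12 across.
Nothing is forced directly, so branch on (2,1), whose candidates are 1 or 2. If (2,1) = 2: then (2,2) would have to be in {5} for the 7 across but in {2,3,4,6,7,8} for the 19 down — contradiction. So (2,1) = 1.
(2,2) = 7 − 1 = 6 completes the 7 across.
(3,1) = 6 − 4 = 2 completes the 6 down.
(3,2) = 6 − 2 = 4 completes the 6 across.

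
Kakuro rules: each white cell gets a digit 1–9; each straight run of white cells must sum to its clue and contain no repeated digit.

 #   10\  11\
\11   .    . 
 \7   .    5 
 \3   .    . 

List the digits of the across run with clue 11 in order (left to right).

7 4

3 in 2 cells must be {1,2}.
R2C1 = 7 − 5 = 2 completes the 7 across.
Given what's placed, R3C1 must be 1 to fit the 3 across and 10 down.
R3C2 = 3 − 1 = 2 completes the 3 across.
R1C1 = 10 − 3 = 7 completes the 10 down.
R1C2 = 11 − 7 = 4 completes the 11 across.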